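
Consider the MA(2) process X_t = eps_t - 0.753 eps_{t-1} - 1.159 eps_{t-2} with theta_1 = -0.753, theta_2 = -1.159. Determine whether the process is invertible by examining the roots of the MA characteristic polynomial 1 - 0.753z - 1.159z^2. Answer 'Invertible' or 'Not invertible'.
\text{Not invertible}

The MA(q) characteristic polynomial is P(z) = 1 - 0.753z - 1.159z^2.
Invertibility requires all roots to lie outside the unit circle, i.e. |z| > 1 for every root.
Set 1 + (-0.753) z + (-1.159) z^2 = 0, i.e. a z^2 + b z + c = 0 with a = -1.159, b = -0.753, c = 1.
Discriminant D = b^2 - 4ac = (-0.753)^2 - 4*(-1.159)*1 = 0.567009 - (-4.636) = 5.203009.
D >= 0, so the roots are real: z = (-b +/- sqrt(D)) / (2a) = (0.753 +/- 2.281011) / (-2.318).
  z_1 = (0.753 + 2.281011) / (-2.318) = -1.3089,   |z_1| = 1.3089.
  z_2 = (0.753 - 2.281011) / (-2.318) = 0.6592,   |z_2| = 0.6592.
Moduli of all roots: 1.3089, 0.6592.
All moduli strictly greater than 1? No.
Verdict: Not invertible.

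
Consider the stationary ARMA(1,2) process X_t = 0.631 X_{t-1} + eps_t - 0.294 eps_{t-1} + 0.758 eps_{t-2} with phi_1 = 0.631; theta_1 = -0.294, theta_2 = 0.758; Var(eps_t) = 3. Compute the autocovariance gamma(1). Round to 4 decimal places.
\gamma(1) = 4.9557

Multiply the model equation by X_{t-k} and take expectations. With theta_0 = psi_0 = 1 and psi_j the MA(infinity) weights, this gives
  gamma(k) - sum_i phi_i gamma(k-i) = c_k,
  c_k = sigma^2 * sum_{j=k..q} theta_j psi_{j-k}   (c_k = 0 for k > q),
using gamma(-m) = gamma(m).
psi-weights needed (psi_j = theta_j + sum_i phi_i psi_{j-i}):
  psi_1 = theta_1 + phi_1 = -0.294 + (0.631) = 0.337
  psi_2 = theta_2 + phi_1 psi_1 = 0.758 + (0.631)(0.337) = 0.970647
Right-hand sides:
  c_0 = sigma^2 (1 + theta_1 psi_1 + theta_2 psi_2) = 3 * (1 + (-0.294)(0.337) + (0.758)(0.970647)) = 3 * 1.636672 = 4.910017
  c_1 = sigma^2 (theta_1 + theta_2 psi_1) = 3 * (-0.294 + (0.758)(0.337)) = -0.115662
  c_2 = sigma^2 theta_2 = 3 * (0.758) = 2.274
Equations for k = 0 and k = 1 (AR order 1):
  gamma(0) = phi_1 gamma(1) + c_0
  gamma(1) = phi_1 gamma(0) + c_1
Substituting the second into the first: gamma(0) (1 - phi_1^2) = c_0 + phi_1 c_1, so
  gamma(0) = (c_0 + phi_1 c_1) / (1 - phi_1^2) = (4.910017 + (0.631)(-0.115662)) / (1 - (0.631)^2) = 4.837035 / 0.601839 = 8.037091.
  gamma(1) = phi_1 gamma(0) + c_1 = (0.631)(8.037091) + (-0.115662) = 4.955742.
Therefore gamma(1) = 4.9557 (to 4 decimal places).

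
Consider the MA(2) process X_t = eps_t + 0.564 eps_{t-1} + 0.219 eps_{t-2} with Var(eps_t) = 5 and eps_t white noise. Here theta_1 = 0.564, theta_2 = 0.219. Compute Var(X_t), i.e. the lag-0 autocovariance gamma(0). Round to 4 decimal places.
\gamma(0) = 6.8303

For an MA(q) process X_t = eps_t + sum_i theta_i eps_{t-i} with
Var(eps_t) = sigma^2, the variance is
  gamma(0) = sigma^2 * (1 + sum_i theta_i^2).
  sum_i theta_i^2 = (0.564)^2 + (0.219)^2 = 0.318096 + 0.047961 = 0.366057.
  gamma(0) = 5 * (1 + 0.366057) = 5 * 1.366057 = 6.830285, which rounds to 6.8303.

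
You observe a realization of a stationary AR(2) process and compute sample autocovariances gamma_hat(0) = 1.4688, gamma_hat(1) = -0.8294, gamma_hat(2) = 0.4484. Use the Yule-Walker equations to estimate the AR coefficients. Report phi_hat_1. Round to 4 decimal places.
\hat\phi_{1} = -0.5759

The Yule-Walker equations for an AR(p) process read, in matrix form,
  Gamma_p phi = r_p,   with   (Gamma_p)_{ij} = gamma(|i - j|),
                       (r_p)_i = gamma(i),   i,j = 1..p.
Substitute the sample gammas (Toeplitz matrix and right-hand side of size 2):
  Gamma_p = [[1.4688, -0.8294], [-0.8294, 1.4688]]
  r_p     = [-0.8294, 0.4484]
Written out:
  1.4688 phi_1 - 0.8294 phi_2 = -0.8294
  -0.8294 phi_1 + 1.4688 phi_2 = 0.4484
Solve by Cramer's rule:
  det = gamma(0)^2 - gamma(1)^2 = (1.4688)^2 - (-0.8294)^2 = 2.15737344 - 0.68790436 = 1.46946908
  phi_hat_1 = [gamma(1) gamma(0) - gamma(1) gamma(2)] / det = [(-0.8294)(1.4688) - (-0.8294)(0.4484)] / 1.46946908 = -0.84631976 / 1.46946908 = -0.5759
  phi_hat_2 = [gamma(0) gamma(2) - gamma(1)^2] / det = [(1.4688)(0.4484) - (-0.8294)^2] / 1.46946908 = -0.02929444 / 1.46946908 = -0.0199
So phi_hat = [-0.5759, -0.0199].
Therefore phi_hat_1 = -0.5759.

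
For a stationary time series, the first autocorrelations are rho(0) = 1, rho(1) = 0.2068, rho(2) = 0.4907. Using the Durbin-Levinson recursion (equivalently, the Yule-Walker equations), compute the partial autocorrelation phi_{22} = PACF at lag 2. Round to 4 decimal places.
\phi_{22} = 0.4679

The PACF at lag k is phi_{kk}, the last component of the solution
to the Yule-Walker system G_k phi = r_k where
  (G_k)_{ij} = rho(|i - j|), (r_k)_i = rho(i), i,j = 1..k.
Equivalently, Durbin-Levinson gives phi_{kk} iteratively:
  phi_{11} = rho(1)
  phi_{kk} = [rho(k) - sum_{j=1..k-1} phi_{k-1,j} rho(k-j)]
            / [1 - sum_{j=1..k-1} phi_{k-1,j} rho(j)],
  phi_{k,j} = phi_{k-1,j} - phi_{kk} phi_{k-1,k-j},  j = 1..k-1.
Step k = 1:
  phi_11 = rho(1) = 0.2068.
Step k = 2:
  phi_22 = [rho(2) - phi_11 rho(1)] / [1 - phi_11 rho(1)] = [0.4907 - (0.2068)(0.2068)] / [1 - (0.2068)(0.2068)]
         = 0.44793376 / 0.95723376 = 0.4679.
Therefore phi_{22} = 0.4679.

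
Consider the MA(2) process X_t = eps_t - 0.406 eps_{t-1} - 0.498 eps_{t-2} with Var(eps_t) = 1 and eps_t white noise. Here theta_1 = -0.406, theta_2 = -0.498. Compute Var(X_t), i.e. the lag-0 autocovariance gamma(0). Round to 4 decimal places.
\gamma(0) = 1.4128

For an MA(q) process X_t = eps_t + sum_i theta_i eps_{t-i} with
Var(eps_t) = sigma^2, the variance is
  gamma(0) = sigma^2 * (1 + sum_i theta_i^2).
  sum_i theta_i^2 = (-0.406)^2 + (-0.498)^2 = 0.164836 + 0.248004 = 0.41284.
  gamma(0) = 1 * (1 + 0.41284) = 1 * 1.41284 = 1.41284, which rounds to 1.4128.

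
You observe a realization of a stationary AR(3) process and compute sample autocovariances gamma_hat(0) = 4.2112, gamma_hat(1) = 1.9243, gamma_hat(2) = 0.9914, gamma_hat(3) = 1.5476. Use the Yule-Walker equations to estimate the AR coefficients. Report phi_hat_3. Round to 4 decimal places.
\hat\phi_{3} = 0.3140

The Yule-Walker equations for an AR(p) process read, in matrix form,
  Gamma_p phi = r_p,   with   (Gamma_p)_{ij} = gamma(|i - j|),
                       (r_p)_i = gamma(i),   i,j = 1..p.
Substitute the sample gammas (Toeplitz matrix and right-hand side of size 3):
  Gamma_p = [[4.2112, 1.9243, 0.9914], [1.9243, 4.2112, 1.9243], [0.9914, 1.9243, 4.2112]]
  r_p     = [1.9243, 0.9914, 1.5476]
Written out (R1..R3):
  (R1) 4.2112 phi_1 + 1.9243 phi_2 + 0.9914 phi_3 = 1.9243
  (R2) 1.9243 phi_1 + 4.2112 phi_2 + 1.9243 phi_3 = 0.9914
  (R3) 0.9914 phi_1 + 1.9243 phi_2 + 4.2112 phi_3 = 1.5476
Gaussian elimination:
  R2 <- R2 - (1.9243/4.2112) R1 = R2 - (0.456948) R1:  3.331895 phi_2 + 1.471282 phi_3 = 0.112095
  R3 <- R3 - (0.9914/4.2112) R1 = R3 - (0.23542) R1:  1.471282 phi_2 + 3.977805 phi_3 = 1.094582
  R3 <- R3 - (1.471282/3.331895) R2 = R3 - (0.441575) R2:  3.328124 phi_3 = 1.045083
Back-substitution:
  phi_hat_3 = 1.045083 / 3.328124 = 0.314016
  phi_hat_2 = (0.112095 - (1.471282)(0.314016)) / 3.331895 = -0.105019
  phi_hat_1 = (1.9243 - (1.9243)(-0.105019) - (0.9914)(0.314016)) / 4.2112 = 0.431011
So phi_hat = [0.4310, -0.1050, 0.3140].
Therefore phi_hat_3 = 0.3140.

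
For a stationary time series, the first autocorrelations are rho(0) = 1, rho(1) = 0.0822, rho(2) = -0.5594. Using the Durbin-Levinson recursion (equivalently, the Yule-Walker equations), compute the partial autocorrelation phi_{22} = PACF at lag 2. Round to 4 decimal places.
\phi_{22} = -0.5700

The PACF at lag k is phi_{kk}, the last component of the solution
to the Yule-Walker system G_k phi = r_k where
  (G_k)_{ij} = rho(|i - j|), (r_k)_i = rho(i), i,j = 1..k.
Equivalently, Durbin-Levinson gives phi_{kk} iteratively:
  phi_{11} = rho(1)
  phi_{kk} = [rho(k) - sum_{j=1..k-1} phi_{k-1,j} rho(k-j)]
            / [1 - sum_{j=1..k-1} phi_{k-1,j} rho(j)],
  phi_{k,j} = phi_{k-1,j} - phi_{kk} phi_{k-1,k-j},  j = 1..k-1.
Step k = 1:
  phi_11 = rho(1) = 0.0822.
Step k = 2:
  phi_22 = [rho(2) - phi_11 rho(1)] / [1 - phi_11 rho(1)] = [-0.5594 - (0.0822)(0.0822)] / [1 - (0.0822)(0.0822)]
         = -0.56615684 / 0.99324316 = -0.57.
Therefore phi_{22} = -0.5700.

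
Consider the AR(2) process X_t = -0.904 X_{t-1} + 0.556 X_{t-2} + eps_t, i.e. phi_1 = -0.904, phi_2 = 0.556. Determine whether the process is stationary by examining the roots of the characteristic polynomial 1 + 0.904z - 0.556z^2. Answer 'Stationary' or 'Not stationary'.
\text{Not stationary}

The AR(p) characteristic polynomial is P(z) = 1 + 0.904z - 0.556z^2.
Stationarity requires all roots to lie outside the unit circle, i.e. |z| > 1 for every root.
Set 1 + (0.904) z + (-0.556) z^2 = 0, i.e. a z^2 + b z + c = 0 with a = -0.556, b = 0.904, c = 1.
Discriminant D = b^2 - 4ac = (0.904)^2 - 4*(-0.556)*1 = 0.817216 - (-2.224) = 3.041216.
D >= 0, so the roots are real: z = (-b +/- sqrt(D)) / (2a) = (-0.904 +/- 1.743908) / (-1.112).
  z_1 = (-0.904 + 1.743908) / (-1.112) = -0.7553,   |z_1| = 0.7553.
  z_2 = (-0.904 - 1.743908) / (-1.112) = 2.3812,   |z_2| = 2.3812.
Moduli of all roots: 0.7553, 2.3812.
All moduli strictly greater than 1? No.
Verdict: Not stationary.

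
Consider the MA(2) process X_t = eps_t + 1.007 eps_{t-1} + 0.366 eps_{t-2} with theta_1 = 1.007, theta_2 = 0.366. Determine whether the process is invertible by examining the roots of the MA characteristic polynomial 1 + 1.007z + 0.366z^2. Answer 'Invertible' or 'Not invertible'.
\text{Invertible}

The MA(q) characteristic polynomial is P(z) = 1 + 1.007z + 0.366z^2.
Invertibility requires all roots to lie outside the unit circle, i.e. |z| > 1 for every root.
Set 1 + (1.007) z + (0.366) z^2 = 0, i.e. a z^2 + b z + c = 0 with a = 0.366, b = 1.007, c = 1.
Discriminant D = b^2 - 4ac = (1.007)^2 - 4*(0.366)*1 = 1.014049 - (1.464) = -0.449951.
D < 0, so the roots are the complex-conjugate pair z = (-b +/- i sqrt(-D)) / (2a) = -1.3757 +/- 0.9164i.
For a conjugate pair |z|^2 = z * conj(z) = (product of roots) = c/a = 1/(0.366) = 2.73224, so |z| = sqrt(2.73224) = 1.6529 for both roots.
Moduli of all roots: 1.6529, 1.6529.
All moduli strictly greater than 1? Yes.
Verdict: Invertible.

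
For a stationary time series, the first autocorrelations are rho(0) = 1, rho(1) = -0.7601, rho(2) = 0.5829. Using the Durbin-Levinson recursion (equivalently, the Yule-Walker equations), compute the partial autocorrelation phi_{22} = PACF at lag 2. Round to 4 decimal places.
\phi_{22} = 0.0122

The PACF at lag k is phi_{kk}, the last component of the solution
to the Yule-Walker system G_k phi = r_k where
  (G_k)_{ij} = rho(|i - j|), (r_k)_i = rho(i), i,j = 1..k.
Equivalently, Durbin-Levinson gives phi_{kk} iteratively:
  phi_{11} = rho(1)
  phi_{kk} = [rho(k) - sum_{j=1..k-1} phi_{k-1,j} rho(k-j)]
            / [1 - sum_{j=1..k-1} phi_{k-1,j} rho(j)],
  phi_{k,j} = phi_{k-1,j} - phi_{kk} phi_{k-1,k-j},  j = 1..k-1.
Step k = 1:
  phi_11 = rho(1) = -0.7601.
Step k = 2:
  phi_22 = [rho(2) - phi_11 rho(1)] / [1 - phi_11 rho(1)] = [0.5829 - (-0.7601)(-0.7601)] / [1 - (-0.7601)(-0.7601)]
         = 0.00514799 / 0.42224799 = 0.0122.
Therefore phi_{22} = 0.0122.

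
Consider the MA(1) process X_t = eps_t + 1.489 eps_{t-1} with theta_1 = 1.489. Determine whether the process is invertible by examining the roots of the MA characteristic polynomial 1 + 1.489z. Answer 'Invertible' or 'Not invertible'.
\text{Not invertible}

The MA(q) characteristic polynomial is P(z) = 1 + 1.489z.
Invertibility requires all roots to lie outside the unit circle, i.e. |z| > 1 for every root.
This is linear in z: 1 + (1.489) z = 0  =>  z = -1/(1.489) = -0.671592,  |z| = 0.671592.
Moduli of all roots: 0.6716.
All moduli strictly greater than 1? No.
Verdict: Not invertible.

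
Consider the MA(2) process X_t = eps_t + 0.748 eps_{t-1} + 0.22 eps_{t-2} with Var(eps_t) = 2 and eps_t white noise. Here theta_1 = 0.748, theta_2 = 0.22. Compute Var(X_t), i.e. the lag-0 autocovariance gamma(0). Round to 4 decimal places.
\gamma(0) = 3.2158

For an MA(q) process X_t = eps_t + sum_i theta_i eps_{t-i} with
Var(eps_t) = sigma^2, the variance is
  gamma(0) = sigma^2 * (1 + sum_i theta_i^2).
  sum_i theta_i^2 = (0.748)^2 + (0.22)^2 = 0.559504 + 0.0484 = 0.607904.
  gamma(0) = 2 * (1 + 0.607904) = 2 * 1.607904 = 3.215808, which rounds to 3.2158.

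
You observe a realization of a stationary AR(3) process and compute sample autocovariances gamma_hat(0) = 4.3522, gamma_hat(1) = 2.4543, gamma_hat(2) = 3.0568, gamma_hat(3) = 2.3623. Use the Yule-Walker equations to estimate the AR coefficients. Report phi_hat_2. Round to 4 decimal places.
\hat\phi_{2} = 0.5360

The Yule-Walker equations for an AR(p) process read, in matrix form,
  Gamma_p phi = r_p,   with   (Gamma_p)_{ij} = gamma(|i - j|),
                       (r_p)_i = gamma(i),   i,j = 1..p.
Substitute the sample gammas (Toeplitz matrix and right-hand side of size 3):
  Gamma_p = [[4.3522, 2.4543, 3.0568], [2.4543, 4.3522, 2.4543], [3.0568, 2.4543, 4.3522]]
  r_p     = [2.4543, 3.0568, 2.3623]
Written out (R1..R3):
  (R1) 4.3522 phi_1 + 2.4543 phi_2 + 3.0568 phi_3 = 2.4543
  (R2) 2.4543 phi_1 + 4.3522 phi_2 + 2.4543 phi_3 = 3.0568
  (R3) 3.0568 phi_1 + 2.4543 phi_2 + 4.3522 phi_3 = 2.3623
Gaussian elimination:
  R2 <- R2 - (2.4543/4.3522) R1 = R2 - (0.563922) R1:  2.968167 phi_2 + 0.730504 phi_3 = 1.672767
  R3 <- R3 - (3.0568/4.3522) R1 = R3 - (0.702357) R1:  0.730504 phi_2 + 2.205234 phi_3 = 0.638504
  R3 <- R3 - (0.730504/2.968167) R2 = R3 - (0.246113) R2:  2.025447 phi_3 = 0.226815
Back-substitution:
  phi_hat_3 = 0.226815 / 2.025447 = 0.111982
  phi_hat_2 = (1.672767 - (0.730504)(0.111982)) / 2.968167 = 0.536009
  phi_hat_1 = (2.4543 - (2.4543)(0.536009) - (3.0568)(0.111982)) / 4.3522 = 0.183003
So phi_hat = [0.1830, 0.5360, 0.1120].
Therefore phi_hat_2 = 0.5360.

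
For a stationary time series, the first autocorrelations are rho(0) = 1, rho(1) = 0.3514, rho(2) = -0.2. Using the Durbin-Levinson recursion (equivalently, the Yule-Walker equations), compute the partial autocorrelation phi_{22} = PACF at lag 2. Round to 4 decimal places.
\phi_{22} = -0.3691

The PACF at lag k is phi_{kk}, the last component of the solution
to the Yule-Walker system G_k phi = r_k where
  (G_k)_{ij} = rho(|i - j|), (r_k)_i = rho(i), i,j = 1..k.
Equivalently, Durbin-Levinson gives phi_{kk} iteratively:
  phi_{11} = rho(1)
  phi_{kk} = [rho(k) - sum_{j=1..k-1} phi_{k-1,j} rho(k-j)]
            / [1 - sum_{j=1..k-1} phi_{k-1,j} rho(j)],
  phi_{k,j} = phi_{k-1,j} - phi_{kk} phi_{k-1,k-j},  j = 1..k-1.
Step k = 1:
  phi_11 = rho(1) = 0.3514.
Step k = 2:
  phi_22 = [rho(2) - phi_11 rho(1)] / [1 - phi_11 rho(1)] = [-0.2 - (0.3514)(0.3514)] / [1 - (0.3514)(0.3514)]
         = -0.32348196 / 0.87651804 = -0.3691.
Therefore phi_{22} = -0.3691.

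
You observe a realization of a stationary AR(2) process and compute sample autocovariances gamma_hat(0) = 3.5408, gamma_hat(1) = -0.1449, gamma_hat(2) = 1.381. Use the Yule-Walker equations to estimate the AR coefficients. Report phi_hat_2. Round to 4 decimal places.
\hat\phi_{2} = 0.3890

The Yule-Walker equations for an AR(p) process read, in matrix form,
  Gamma_p phi = r_p,   with   (Gamma_p)_{ij} = gamma(|i - j|),
                       (r_p)_i = gamma(i),   i,j = 1..p.
Substitute the sample gammas (Toeplitz matrix and right-hand side of size 2):
  Gamma_p = [[3.5408, -0.1449], [-0.1449, 3.5408]]
  r_p     = [-0.1449, 1.381]
Written out:
  3.5408 phi_1 - 0.1449 phi_2 = -0.1449
  -0.1449 phi_1 + 3.5408 phi_2 = 1.381
Solve by Cramer's rule:
  det = gamma(0)^2 - gamma(1)^2 = (3.5408)^2 - (-0.1449)^2 = 12.53726464 - 0.02099601 = 12.51626863
  phi_hat_1 = [gamma(1) gamma(0) - gamma(1) gamma(2)] / det = [(-0.1449)(3.5408) - (-0.1449)(1.381)] / 12.51626863 = -0.31295502 / 12.51626863 = -0.025
  phi_hat_2 = [gamma(0) gamma(2) - gamma(1)^2] / det = [(3.5408)(1.381) - (-0.1449)^2] / 12.51626863 = 4.86884879 / 12.51626863 = 0.389
So phi_hat = [-0.0250, 0.3890].
Therefore phi_hat_2 = 0.3890.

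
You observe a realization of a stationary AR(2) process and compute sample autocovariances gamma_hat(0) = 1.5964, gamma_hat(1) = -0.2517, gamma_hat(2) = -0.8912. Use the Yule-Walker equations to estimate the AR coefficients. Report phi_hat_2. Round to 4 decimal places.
\hat\phi_{2} = -0.5980

The Yule-Walker equations for an AR(p) process read, in matrix form,
  Gamma_p phi = r_p,   with   (Gamma_p)_{ij} = gamma(|i - j|),
                       (r_p)_i = gamma(i),   i,j = 1..p.
Substitute the sample gammas (Toeplitz matrix and right-hand side of size 2):
  Gamma_p = [[1.5964, -0.2517], [-0.2517, 1.5964]]
  r_p     = [-0.2517, -0.8912]
Written out:
  1.5964 phi_1 - 0.2517 phi_2 = -0.2517
  -0.2517 phi_1 + 1.5964 phi_2 = -0.8912
Solve by Cramer's rule:
  det = gamma(0)^2 - gamma(1)^2 = (1.5964)^2 - (-0.2517)^2 = 2.54849296 - 0.06335289 = 2.48514007
  phi_hat_1 = [gamma(1) gamma(0) - gamma(1) gamma(2)] / det = [(-0.2517)(1.5964) - (-0.2517)(-0.8912)] / 2.48514007 = -0.62612892 / 2.48514007 = -0.2519
  phi_hat_2 = [gamma(0) gamma(2) - gamma(1)^2] / det = [(1.5964)(-0.8912) - (-0.2517)^2] / 2.48514007 = -1.48606457 / 2.48514007 = -0.598
So phi_hat = [-0.2519, -0.5980].
Therefore phi_hat_2 = -0.5980.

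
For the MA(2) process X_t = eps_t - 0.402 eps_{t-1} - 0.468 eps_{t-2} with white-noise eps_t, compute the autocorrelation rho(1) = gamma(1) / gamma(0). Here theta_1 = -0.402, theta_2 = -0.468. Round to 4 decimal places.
\rho(1) = -0.1549

For an MA(q) process with theta_0 = 1, the autocovariance is
  gamma(k) = sigma^2 * sum_{i=0..q-k} theta_i * theta_{i+k},
and rho(k) = gamma(k) / gamma(0). Sigma^2 cancels.
  numerator   = (1)*(-0.402) + (-0.402)*(-0.468) = -0.213864.
  denominator = (1)^2 + (-0.402)^2 + (-0.468)^2 = 1.380628.
  rho(1) = -0.213864 / 1.380628 = -0.1549.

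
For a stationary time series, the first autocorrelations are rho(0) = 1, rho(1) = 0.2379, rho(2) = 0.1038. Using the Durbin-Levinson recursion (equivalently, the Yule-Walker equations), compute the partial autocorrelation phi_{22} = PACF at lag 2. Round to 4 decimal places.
\phi_{22} = 0.0500

The PACF at lag k is phi_{kk}, the last component of the solution
to the Yule-Walker system G_k phi = r_k where
  (G_k)_{ij} = rho(|i - j|), (r_k)_i = rho(i), i,j = 1..k.
Equivalently, Durbin-Levinson gives phi_{kk} iteratively:
  phi_{11} = rho(1)
  phi_{kk} = [rho(k) - sum_{j=1..k-1} phi_{k-1,j} rho(k-j)]
            / [1 - sum_{j=1..k-1} phi_{k-1,j} rho(j)],
  phi_{k,j} = phi_{k-1,j} - phi_{kk} phi_{k-1,k-j},  j = 1..k-1.
Step k = 1:
  phi_11 = rho(1) = 0.2379.
Step k = 2:
  phi_22 = [rho(2) - phi_11 rho(1)] / [1 - phi_11 rho(1)] = [0.1038 - (0.2379)(0.2379)] / [1 - (0.2379)(0.2379)]
         = 0.04720359 / 0.94340359 = 0.05.
Therefore phi_{22} = 0.0500.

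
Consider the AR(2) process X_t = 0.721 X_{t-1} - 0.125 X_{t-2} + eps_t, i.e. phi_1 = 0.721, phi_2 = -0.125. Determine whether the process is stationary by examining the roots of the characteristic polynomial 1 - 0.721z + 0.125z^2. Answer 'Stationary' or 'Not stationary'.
\text{Stationary}

The AR(p) characteristic polynomial is P(z) = 1 - 0.721z + 0.125z^2.
Stationarity requires all roots to lie outside the unit circle, i.e. |z| > 1 for every root.
Set 1 + (-0.721) z + (0.125) z^2 = 0, i.e. a z^2 + b z + c = 0 with a = 0.125, b = -0.721, c = 1.
Discriminant D = b^2 - 4ac = (-0.721)^2 - 4*(0.125)*1 = 0.519841 - (0.5) = 0.019841.
D >= 0, so the roots are real: z = (-b +/- sqrt(D)) / (2a) = (0.721 +/- 0.140858) / (0.25).
  z_1 = (0.721 + 0.140858) / (0.25) = 3.4474,   |z_1| = 3.4474.
  z_2 = (0.721 - 0.140858) / (0.25) = 2.3206,   |z_2| = 2.3206.
Moduli of all roots: 3.4474, 2.3206.
All moduli strictly greater than 1? Yes.
Verdict: Stationary.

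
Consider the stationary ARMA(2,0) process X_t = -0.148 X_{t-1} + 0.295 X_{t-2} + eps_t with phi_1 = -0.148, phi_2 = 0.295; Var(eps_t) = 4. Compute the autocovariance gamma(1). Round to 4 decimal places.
\gamma(1) = -0.9622

Multiply the model equation by X_{t-k} and take expectations. With theta_0 = psi_0 = 1 and psi_j the MA(infinity) weights, this gives
  gamma(k) - sum_i phi_i gamma(k-i) = c_k,
  c_k = sigma^2 * sum_{j=k..q} theta_j psi_{j-k}   (c_k = 0 for k > q),
using gamma(-m) = gamma(m).
Pure AR (q = 0): c_0 = sigma^2 = 4, c_k = 0 for k >= 1.
Equations for k = 0, 1, 2 (AR order 2, c_2 = 0):
  (E0) gamma(0) = phi_1 gamma(1) + phi_2 gamma(2) + c_0
  (E1) gamma(1) = phi_1 gamma(0) + phi_2 gamma(1) + c_1
  (E2) gamma(2) = phi_1 gamma(1) + phi_2 gamma(0)
From (E1): gamma(1) = A gamma(0) + B with
  A = phi_1 / (1 - phi_2) = -0.148 / 0.705 = -0.209929,   B = c_1 / (1 - phi_2) = 0 / 0.705 = 0.
Insert (E2) into (E0): gamma(0) (1 - phi_2^2) = phi_1 (1 + phi_2) gamma(1) + c_0.
  phi_1 (1 + phi_2) = (-0.148)(1.295) = -0.19166,   1 - phi_2^2 = 0.912975.
Replace gamma(1) by A gamma(0) + B and collect gamma(0):
  gamma(0) [0.912975 - (-0.19166)(-0.209929)] = c_0 = 4
  gamma(0) * 0.87274 = 4
  gamma(0) = 4 / 0.87274 = 4.583267.
  gamma(1) = A gamma(0) = (-0.209929)(4.583267) = -0.962161.
Therefore gamma(1) = -0.9622 (to 4 decimal places).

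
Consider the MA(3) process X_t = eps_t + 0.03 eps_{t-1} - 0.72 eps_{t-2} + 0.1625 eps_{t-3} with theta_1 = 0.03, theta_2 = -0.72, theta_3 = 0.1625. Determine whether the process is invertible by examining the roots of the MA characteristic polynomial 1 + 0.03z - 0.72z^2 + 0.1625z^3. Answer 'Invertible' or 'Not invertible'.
\text{Invertible}

The MA(q) characteristic polynomial is P(z) = 1 + 0.03z - 0.72z^2 + 0.1625z^3.
Invertibility requires all roots to lie outside the unit circle, i.e. |z| > 1 for every root.
Degree 3: look for a simple real root z0 first, then factor out (1 - z/z0) and solve the remaining quadratic.
Testing z0 = 4: P(4) = 1 + (0.03)(4) + (-0.72)(4)^2 + (0.1625)(4)^3
  = 1 + (0.12) + (-11.52) + (10.4) = 0.  So z_0 = 4 is a root, |z_0| = 4.
Divide out the factor (1 - 0.25 z) = (1 - z/z0) (since 1/z0 = 0.25):
  P(z) = (1 - 0.25 z)(1 + (0.28) z + (-0.65) z^2)
  [check: z-coef 0.28 - (0.25) = 0.03; z^2-coef -0.65 - (0.25)(0.28) = -0.72; z^3-coef -(0.25)(-0.65) = 0.1625.]
Remaining roots from the quadratic factor 1 + (0.28) z + (-0.65) z^2:
  Set 1 + (0.28) z + (-0.65) z^2 = 0, i.e. a z^2 + b z + c = 0 with a = -0.65, b = 0.28, c = 1.
  Discriminant D = b^2 - 4ac = (0.28)^2 - 4*(-0.65)*1 = 0.0784 - (-2.6) = 2.6784.
  D >= 0, so the roots are real: z = (-b +/- sqrt(D)) / (2a) = (-0.28 +/- 1.636582) / (-1.3).
    z_1 = (-0.28 + 1.636582) / (-1.3) = -1.0435,   |z_1| = 1.0435.
    z_2 = (-0.28 - 1.636582) / (-1.3) = 1.4743,   |z_2| = 1.4743.
Moduli of all roots: 4.0000, 1.0435, 1.4743.
All moduli strictly greater than 1? Yes.
Verdict: Invertible.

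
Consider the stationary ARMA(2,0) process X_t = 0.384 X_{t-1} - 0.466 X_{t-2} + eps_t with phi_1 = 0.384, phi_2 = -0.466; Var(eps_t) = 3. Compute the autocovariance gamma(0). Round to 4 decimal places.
\gamma(0) = 4.1145

Multiply the model equation by X_{t-k} and take expectations. With theta_0 = psi_0 = 1 and psi_j the MA(infinity) weights, this gives
  gamma(k) - sum_i phi_i gamma(k-i) = c_k,
  c_k = sigma^2 * sum_{j=k..q} theta_j psi_{j-k}   (c_k = 0 for k > q),
using gamma(-m) = gamma(m).
Pure AR (q = 0): c_0 = sigma^2 = 3, c_k = 0 for k >= 1.
Equations for k = 0, 1, 2 (AR order 2, c_2 = 0):
  (E0) gamma(0) = phi_1 gamma(1) + phi_2 gamma(2) + c_0
  (E1) gamma(1) = phi_1 gamma(0) + phi_2 gamma(1) + c_1
  (E2) gamma(2) = phi_1 gamma(1) + phi_2 gamma(0)
From (E1): gamma(1) = A gamma(0) + B with
  A = phi_1 / (1 - phi_2) = 0.384 / 1.466 = 0.261937,   B = c_1 / (1 - phi_2) = 0 / 1.466 = 0.
Insert (E2) into (E0): gamma(0) (1 - phi_2^2) = phi_1 (1 + phi_2) gamma(1) + c_0.
  phi_1 (1 + phi_2) = (0.384)(0.534) = 0.205056,   1 - phi_2^2 = 0.782844.
Replace gamma(1) by A gamma(0) + B and collect gamma(0):
  gamma(0) [0.782844 - (0.205056)(0.261937)] = c_0 = 3
  gamma(0) * 0.729132 = 3
  gamma(0) = 3 / 0.729132 = 4.11448.
Therefore gamma(0) = 4.1145 (to 4 decimal places).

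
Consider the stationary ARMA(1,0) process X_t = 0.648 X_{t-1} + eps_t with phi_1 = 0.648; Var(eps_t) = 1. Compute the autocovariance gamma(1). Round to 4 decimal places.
\gamma(1) = 1.1171

Multiply the model equation by X_{t-k} and take expectations. With theta_0 = psi_0 = 1 and psi_j the MA(infinity) weights, this gives
  gamma(k) - sum_i phi_i gamma(k-i) = c_k,
  c_k = sigma^2 * sum_{j=k..q} theta_j psi_{j-k}   (c_k = 0 for k > q),
using gamma(-m) = gamma(m).
Pure AR (q = 0): c_0 = sigma^2 = 1, c_k = 0 for k >= 1.
Equations for k = 0 and k = 1 (AR order 1):
  gamma(0) = phi_1 gamma(1) + c_0
  gamma(1) = phi_1 gamma(0) + c_1
Substituting the second into the first: gamma(0) (1 - phi_1^2) = c_0 + phi_1 c_1, so
  gamma(0) = c_0 / (1 - phi_1^2) = 1 / (1 - (0.648)^2) = 1 / 0.580096 = 1.723853.
  gamma(1) = phi_1 gamma(0) = (0.648)(1.723853) = 1.117056.
Therefore gamma(1) = 1.1171 (to 4 decimal places).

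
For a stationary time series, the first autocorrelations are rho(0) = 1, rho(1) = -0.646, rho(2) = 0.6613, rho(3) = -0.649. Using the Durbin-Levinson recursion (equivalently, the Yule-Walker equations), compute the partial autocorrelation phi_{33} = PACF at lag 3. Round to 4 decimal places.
\phi_{33} = -0.2709

The PACF at lag k is phi_{kk}, the last component of the solution
to the Yule-Walker system G_k phi = r_k where
  (G_k)_{ij} = rho(|i - j|), (r_k)_i = rho(i), i,j = 1..k.
Equivalently, Durbin-Levinson gives phi_{kk} iteratively:
  phi_{11} = rho(1)
  phi_{kk} = [rho(k) - sum_{j=1..k-1} phi_{k-1,j} rho(k-j)]
            / [1 - sum_{j=1..k-1} phi_{k-1,j} rho(j)],
  phi_{k,j} = phi_{k-1,j} - phi_{kk} phi_{k-1,k-j},  j = 1..k-1.
Step k = 1:
  phi_11 = rho(1) = -0.646.
Step k = 2:
  phi_22 = [rho(2) - phi_11 rho(1)] / [1 - phi_11 rho(1)] = [0.6613 - (-0.646)(-0.646)] / [1 - (-0.646)(-0.646)]
         = 0.243984 / 0.582684 = 0.418724.
  Update: phi_21 = phi_11 - phi_22 phi_11 = -0.646 - (0.418724)(-0.646) = -0.375504.
Step k = 3:
  phi_33 = [rho(3) - phi_21 rho(2) - phi_22 rho(1)] / [1 - phi_21 rho(1) - phi_22 rho(2)]
    numerator   = -0.649 - (-0.375504)(0.6613) - (0.418724)(-0.646) = -0.13018322
    denominator = 1 - (-0.375504)(-0.646) - (0.418724)(0.6613) = 0.48052195
  phi_33 = -0.13018322 / 0.48052195 = -0.2709.
Therefore phi_{33} = -0.2709.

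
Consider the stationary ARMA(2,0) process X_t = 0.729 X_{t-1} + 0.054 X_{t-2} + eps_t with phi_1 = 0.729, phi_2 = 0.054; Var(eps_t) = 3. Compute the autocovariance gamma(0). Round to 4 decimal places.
\gamma(0) = 7.4079

Multiply the model equation by X_{t-k} and take expectations. With theta_0 = psi_0 = 1 and psi_j the MA(infinity) weights, this gives
  gamma(k) - sum_i phi_i gamma(k-i) = c_k,
  c_k = sigma^2 * sum_{j=k..q} theta_j psi_{j-k}   (c_k = 0 for k > q),
using gamma(-m) = gamma(m).
Pure AR (q = 0): c_0 = sigma^2 = 3, c_k = 0 for k >= 1.
Equations for k = 0, 1, 2 (AR order 2, c_2 = 0):
  (E0) gamma(0) = phi_1 gamma(1) + phi_2 gamma(2) + c_0
  (E1) gamma(1) = phi_1 gamma(0) + phi_2 gamma(1) + c_1
  (E2) gamma(2) = phi_1 gamma(1) + phi_2 gamma(0)
From (E1): gamma(1) = A gamma(0) + B with
  A = phi_1 / (1 - phi_2) = 0.729 / 0.946 = 0.770613,   B = c_1 / (1 - phi_2) = 0 / 0.946 = 0.
Insert (E2) into (E0): gamma(0) (1 - phi_2^2) = phi_1 (1 + phi_2) gamma(1) + c_0.
  phi_1 (1 + phi_2) = (0.729)(1.054) = 0.768366,   1 - phi_2^2 = 0.997084.
Replace gamma(1) by A gamma(0) + B and collect gamma(0):
  gamma(0) [0.997084 - (0.768366)(0.770613)] = c_0 = 3
  gamma(0) * 0.404971 = 3
  gamma(0) = 3 / 0.404971 = 7.407936.
Therefore gamma(0) = 7.4079 (to 4 decimal places).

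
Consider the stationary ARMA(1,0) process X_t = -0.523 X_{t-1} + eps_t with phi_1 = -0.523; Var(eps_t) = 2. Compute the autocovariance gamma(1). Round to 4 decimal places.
\gamma(1) = -1.4398

Multiply the model equation by X_{t-k} and take expectations. With theta_0 = psi_0 = 1 and psi_j the MA(infinity) weights, this gives
  gamma(k) - sum_i phi_i gamma(k-i) = c_k,
  c_k = sigma^2 * sum_{j=k..q} theta_j psi_{j-k}   (c_k = 0 for k > q),
using gamma(-m) = gamma(m).
Pure AR (q = 0): c_0 = sigma^2 = 2, c_k = 0 for k >= 1.
Equations for k = 0 and k = 1 (AR order 1):
  gamma(0) = phi_1 gamma(1) + c_0
  gamma(1) = phi_1 gamma(0) + c_1
Substituting the second into the first: gamma(0) (1 - phi_1^2) = c_0 + phi_1 c_1, so
  gamma(0) = c_0 / (1 - phi_1^2) = 2 / (1 - (-0.523)^2) = 2 / 0.726471 = 2.753035.
  gamma(1) = phi_1 gamma(0) = (-0.523)(2.753035) = -1.439837.
Therefore gamma(1) = -1.4398 (to 4 decimal places).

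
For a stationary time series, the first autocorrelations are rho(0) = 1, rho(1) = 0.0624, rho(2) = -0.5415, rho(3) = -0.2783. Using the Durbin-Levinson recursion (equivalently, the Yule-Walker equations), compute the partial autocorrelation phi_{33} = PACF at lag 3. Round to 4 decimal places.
\phi_{33} = -0.2750

The PACF at lag k is phi_{kk}, the last component of the solution
to the Yule-Walker system G_k phi = r_k where
  (G_k)_{ij} = rho(|i - j|), (r_k)_i = rho(i), i,j = 1..k.
Equivalently, Durbin-Levinson gives phi_{kk} iteratively:
  phi_{11} = rho(1)
  phi_{kk} = [rho(k) - sum_{j=1..k-1} phi_{k-1,j} rho(k-j)]
            / [1 - sum_{j=1..k-1} phi_{k-1,j} rho(j)],
  phi_{k,j} = phi_{k-1,j} - phi_{kk} phi_{k-1,k-j},  j = 1..k-1.
Step k = 1:
  phi_11 = rho(1) = 0.0624.
Step k = 2:
  phi_22 = [rho(2) - phi_11 rho(1)] / [1 - phi_11 rho(1)] = [-0.5415 - (0.0624)(0.0624)] / [1 - (0.0624)(0.0624)]
         = -0.54539376 / 0.99610624 = -0.547526.
  Update: phi_21 = phi_11 - phi_22 phi_11 = 0.0624 - (-0.547526)(0.0624) = 0.096566.
Step k = 3:
  phi_33 = [rho(3) - phi_21 rho(2) - phi_22 rho(1)] / [1 - phi_21 rho(1) - phi_22 rho(2)]
    numerator   = -0.2783 - (0.096566)(-0.5415) - (-0.547526)(0.0624) = -0.19184412
    denominator = 1 - (0.096566)(0.0624) - (-0.547526)(-0.5415) = 0.69748914
  phi_33 = -0.19184412 / 0.69748914 = -0.275.
Therefore phi_{33} = -0.2750.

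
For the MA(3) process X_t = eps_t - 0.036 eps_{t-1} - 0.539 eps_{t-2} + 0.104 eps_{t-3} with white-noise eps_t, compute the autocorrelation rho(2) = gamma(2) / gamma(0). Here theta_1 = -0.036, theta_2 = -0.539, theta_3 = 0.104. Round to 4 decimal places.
\rho(2) = -0.4167

For an MA(q) process with theta_0 = 1, the autocovariance is
  gamma(k) = sigma^2 * sum_{i=0..q-k} theta_i * theta_{i+k},
and rho(k) = gamma(k) / gamma(0). Sigma^2 cancels.
  numerator   = (1)*(-0.539) + (-0.036)*(0.104) = -0.542744.
  denominator = (1)^2 + (-0.036)^2 + (-0.539)^2 + (0.104)^2 = 1.302633.
  rho(2) = -0.542744 / 1.302633 = -0.4167.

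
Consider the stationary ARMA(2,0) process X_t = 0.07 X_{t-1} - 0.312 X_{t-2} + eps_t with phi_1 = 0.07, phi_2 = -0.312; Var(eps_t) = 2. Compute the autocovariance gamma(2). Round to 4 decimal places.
\gamma(2) = -0.6850

Multiply the model equation by X_{t-k} and take expectations. With theta_0 = psi_0 = 1 and psi_j the MA(infinity) weights, this gives
  gamma(k) - sum_i phi_i gamma(k-i) = c_k,
  c_k = sigma^2 * sum_{j=k..q} theta_j psi_{j-k}   (c_k = 0 for k > q),
using gamma(-m) = gamma(m).
Pure AR (q = 0): c_0 = sigma^2 = 2, c_k = 0 for k >= 1.
Equations for k = 0, 1, 2 (AR order 2, c_2 = 0):
  (E0) gamma(0) = phi_1 gamma(1) + phi_2 gamma(2) + c_0
  (E1) gamma(1) = phi_1 gamma(0) + phi_2 gamma(1) + c_1
  (E2) gamma(2) = phi_1 gamma(1) + phi_2 gamma(0)
From (E1): gamma(1) = A gamma(0) + B with
  A = phi_1 / (1 - phi_2) = 0.07 / 1.312 = 0.053354,   B = c_1 / (1 - phi_2) = 0 / 1.312 = 0.
Insert (E2) into (E0): gamma(0) (1 - phi_2^2) = phi_1 (1 + phi_2) gamma(1) + c_0.
  phi_1 (1 + phi_2) = (0.07)(0.688) = 0.04816,   1 - phi_2^2 = 0.902656.
Replace gamma(1) by A gamma(0) + B and collect gamma(0):
  gamma(0) [0.902656 - (0.04816)(0.053354)] = c_0 = 2
  gamma(0) * 0.900086 = 2
  gamma(0) = 2 / 0.900086 = 2.222009.
  gamma(1) = A gamma(0) = (0.053354)(2.222009) = 0.118552.
  gamma(2) = phi_1 gamma(1) + phi_2 gamma(0) = (0.07)(0.118552) + (-0.312)(2.222009) = -0.684968.
Therefore gamma(2) = -0.6850 (to 4 decimal places).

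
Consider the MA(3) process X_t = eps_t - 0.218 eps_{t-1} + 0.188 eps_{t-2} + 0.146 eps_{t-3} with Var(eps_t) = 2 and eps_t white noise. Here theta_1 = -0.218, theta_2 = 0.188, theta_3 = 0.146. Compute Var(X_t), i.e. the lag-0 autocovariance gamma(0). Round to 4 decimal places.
\gamma(0) = 2.2084

For an MA(q) process X_t = eps_t + sum_i theta_i eps_{t-i} with
Var(eps_t) = sigma^2, the variance is
  gamma(0) = sigma^2 * (1 + sum_i theta_i^2).
  sum_i theta_i^2 = (-0.218)^2 + (0.188)^2 + (0.146)^2 = 0.047524 + 0.035344 + 0.021316 = 0.104184.
  gamma(0) = 2 * (1 + 0.104184) = 2 * 1.104184 = 2.208368, which rounds to 2.2084.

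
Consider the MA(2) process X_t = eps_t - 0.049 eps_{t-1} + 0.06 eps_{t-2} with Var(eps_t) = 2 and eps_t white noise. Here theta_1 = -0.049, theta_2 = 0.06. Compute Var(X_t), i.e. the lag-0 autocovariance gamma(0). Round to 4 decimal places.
\gamma(0) = 2.0120

For an MA(q) process X_t = eps_t + sum_i theta_i eps_{t-i} with
Var(eps_t) = sigma^2, the variance is
  gamma(0) = sigma^2 * (1 + sum_i theta_i^2).
  sum_i theta_i^2 = (-0.049)^2 + (0.06)^2 = 0.002401 + 0.0036 = 0.006001.
  gamma(0) = 2 * (1 + 0.006001) = 2 * 1.006001 = 2.012002, which rounds to 2.0120.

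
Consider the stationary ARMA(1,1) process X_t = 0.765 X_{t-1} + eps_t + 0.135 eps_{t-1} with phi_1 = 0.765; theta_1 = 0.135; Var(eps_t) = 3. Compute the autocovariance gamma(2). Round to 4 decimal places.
\gamma(2) = 5.4941

Multiply the model equation by X_{t-k} and take expectations. With theta_0 = psi_0 = 1 and psi_j the MA(infinity) weights, this gives
  gamma(k) - sum_i phi_i gamma(k-i) = c_k,
  c_k = sigma^2 * sum_{j=k..q} theta_j psi_{j-k}   (c_k = 0 for k > q),
using gamma(-m) = gamma(m).
psi-weights needed (psi_j = theta_j + sum_i phi_i psi_{j-i}):
  psi_1 = theta_1 + phi_1 = 0.135 + (0.765) = 0.9
Right-hand sides:
  c_0 = sigma^2 (1 + theta_1 psi_1) = 3 * (1 + (0.135)(0.9)) = 3 * 1.1215 = 3.3645
  c_1 = sigma^2 theta_1 = 3 * (0.135) = 0.405
  c_2 = 0
Equations for k = 0 and k = 1 (AR order 1):
  gamma(0) = phi_1 gamma(1) + c_0
  gamma(1) = phi_1 gamma(0) + c_1
Substituting the second into the first: gamma(0) (1 - phi_1^2) = c_0 + phi_1 c_1, so
  gamma(0) = (c_0 + phi_1 c_1) / (1 - phi_1^2) = (3.3645 + (0.765)(0.405)) / (1 - (0.765)^2) = 3.674325 / 0.414775 = 8.858598.
  gamma(1) = phi_1 gamma(0) + c_1 = (0.765)(8.858598) + (0.405) = 7.181827.
For k = 2 (> q): gamma(2) = phi_1 gamma(1) = (0.765)(7.181827) = 5.494098.
Therefore gamma(2) = 5.4941 (to 4 decimal places).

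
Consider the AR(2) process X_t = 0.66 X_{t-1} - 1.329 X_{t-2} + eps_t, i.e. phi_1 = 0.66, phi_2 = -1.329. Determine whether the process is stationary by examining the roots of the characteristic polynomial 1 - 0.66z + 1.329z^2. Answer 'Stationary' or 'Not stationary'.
\text{Not stationary}

The AR(p) characteristic polynomial is P(z) = 1 - 0.66z + 1.329z^2.
Stationarity requires all roots to lie outside the unit circle, i.e. |z| > 1 for every root.
Set 1 + (-0.66) z + (1.329) z^2 = 0, i.e. a z^2 + b z + c = 0 with a = 1.329, b = -0.66, c = 1.
Discriminant D = b^2 - 4ac = (-0.66)^2 - 4*(1.329)*1 = 0.4356 - (5.316) = -4.8804.
D < 0, so the roots are the complex-conjugate pair z = (-b +/- i sqrt(-D)) / (2a) = 0.2483 +/- 0.8311i.
For a conjugate pair |z|^2 = z * conj(z) = (product of roots) = c/a = 1/(1.329) = 0.752445, so |z| = sqrt(0.752445) = 0.8674 for both roots.
Moduli of all roots: 0.8674, 0.8674.
All moduli strictly greater than 1? No.
Verdict: Not stationary.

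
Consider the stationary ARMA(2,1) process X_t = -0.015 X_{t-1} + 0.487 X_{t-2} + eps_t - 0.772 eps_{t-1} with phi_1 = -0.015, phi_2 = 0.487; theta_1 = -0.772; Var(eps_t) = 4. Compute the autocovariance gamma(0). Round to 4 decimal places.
\gamma(0) = 8.6128

Multiply the model equation by X_{t-k} and take expectations. With theta_0 = psi_0 = 1 and psi_j the MA(infinity) weights, this gives
  gamma(k) - sum_i phi_i gamma(k-i) = c_k,
  c_k = sigma^2 * sum_{j=k..q} theta_j psi_{j-k}   (c_k = 0 for k > q),
using gamma(-m) = gamma(m).
psi-weights needed (psi_j = theta_j + sum_i phi_i psi_{j-i}):
  psi_1 = theta_1 + phi_1 = -0.772 + (-0.015) = -0.787
Right-hand sides:
  c_0 = sigma^2 (1 + theta_1 psi_1) = 4 * (1 + (-0.772)(-0.787)) = 4 * 1.607564 = 6.430256
  c_1 = sigma^2 theta_1 = 4 * (-0.772) = -3.088
  c_2 = 0
Equations for k = 0, 1, 2 (AR order 2, c_2 = 0):
  (E0) gamma(0) = phi_1 gamma(1) + phi_2 gamma(2) + c_0
  (E1) gamma(1) = phi_1 gamma(0) + phi_2 gamma(1) + c_1
  (E2) gamma(2) = phi_1 gamma(1) + phi_2 gamma(0)
From (E1): gamma(1) = A gamma(0) + B with
  A = phi_1 / (1 - phi_2) = -0.015 / 0.513 = -0.02924,   B = c_1 / (1 - phi_2) = -3.088 / 0.513 = -6.019493.
Insert (E2) into (E0): gamma(0) (1 - phi_2^2) = phi_1 (1 + phi_2) gamma(1) + c_0.
  phi_1 (1 + phi_2) = (-0.015)(1.487) = -0.022305,   1 - phi_2^2 = 0.762831.
Replace gamma(1) by A gamma(0) + B and collect gamma(0):
  gamma(0) [0.762831 - (-0.022305)(-0.02924)] = (-0.022305)(-6.019493) + 6.430256
  gamma(0) * 0.762179 = 6.564521
  gamma(0) = 6.564521 / 0.762179 = 8.612836.
Therefore gamma(0) = 8.6128 (to 4 decimal places).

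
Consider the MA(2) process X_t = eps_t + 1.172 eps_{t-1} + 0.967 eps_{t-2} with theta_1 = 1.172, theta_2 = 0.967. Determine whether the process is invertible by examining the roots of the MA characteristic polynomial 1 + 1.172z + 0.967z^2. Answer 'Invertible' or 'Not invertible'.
\text{Invertible}

The MA(q) characteristic polynomial is P(z) = 1 + 1.172z + 0.967z^2.
Invertibility requires all roots to lie outside the unit circle, i.e. |z| > 1 for every root.
Set 1 + (1.172) z + (0.967) z^2 = 0, i.e. a z^2 + b z + c = 0 with a = 0.967, b = 1.172, c = 1.
Discriminant D = b^2 - 4ac = (1.172)^2 - 4*(0.967)*1 = 1.373584 - (3.868) = -2.494416.
D < 0, so the roots are the complex-conjugate pair z = (-b +/- i sqrt(-D)) / (2a) = -0.606 +/- 0.8166i.
For a conjugate pair |z|^2 = z * conj(z) = (product of roots) = c/a = 1/(0.967) = 1.034126, so |z| = sqrt(1.034126) = 1.0169 for both roots.
Moduli of all roots: 1.0169, 1.0169.
All moduli strictly greater than 1? Yes.
Verdict: Invertible.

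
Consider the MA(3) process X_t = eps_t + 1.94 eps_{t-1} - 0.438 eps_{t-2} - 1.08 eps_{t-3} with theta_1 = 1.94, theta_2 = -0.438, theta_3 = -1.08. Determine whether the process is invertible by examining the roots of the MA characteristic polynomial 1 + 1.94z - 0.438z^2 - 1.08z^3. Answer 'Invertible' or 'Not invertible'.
\text{Not invertible}

The MA(q) characteristic polynomial is P(z) = 1 + 1.94z - 0.438z^2 - 1.08z^3.
Invertibility requires all roots to lie outside the unit circle, i.e. |z| > 1 for every root.
Degree 3: look for a simple real root z0 first, then factor out (1 - z/z0) and solve the remaining quadratic.
Testing z0 = -1.25: P(-1.25) = 1 + (1.94)(-1.25) + (-0.438)(-1.25)^2 + (-1.08)(-1.25)^3
  = 1 + (-2.425) + (-0.684375) + (2.109375) = 0.  So z_0 = -1.25 is a root, |z_0| = 1.25.
Divide out the factor (1 + 0.8 z) = (1 - z/z0) (since 1/z0 = -0.8):
  P(z) = (1 + 0.8 z)(1 + (1.14) z + (-1.35) z^2)
  [check: z-coef 1.14 - (-0.8) = 1.94; z^2-coef -1.35 - (-0.8)(1.14) = -0.438; z^3-coef -(-0.8)(-1.35) = -1.08.]
Remaining roots from the quadratic factor 1 + (1.14) z + (-1.35) z^2:
  Set 1 + (1.14) z + (-1.35) z^2 = 0, i.e. a z^2 + b z + c = 0 with a = -1.35, b = 1.14, c = 1.
  Discriminant D = b^2 - 4ac = (1.14)^2 - 4*(-1.35)*1 = 1.2996 - (-5.4) = 6.6996.
  D >= 0, so the roots are real: z = (-b +/- sqrt(D)) / (2a) = (-1.14 +/- 2.588359) / (-2.7).
    z_1 = (-1.14 + 2.588359) / (-2.7) = -0.5364,   |z_1| = 0.5364.
    z_2 = (-1.14 - 2.588359) / (-2.7) = 1.3809,   |z_2| = 1.3809.
Moduli of all roots: 1.2500, 0.5364, 1.3809.
All moduli strictly greater than 1? No.
Verdict: Not invertible.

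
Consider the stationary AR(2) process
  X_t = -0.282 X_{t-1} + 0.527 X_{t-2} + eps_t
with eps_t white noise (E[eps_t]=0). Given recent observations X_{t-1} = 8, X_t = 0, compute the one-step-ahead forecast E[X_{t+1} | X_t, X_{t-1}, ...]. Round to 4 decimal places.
E[X_{t+1} \mid \mathcal F_t] = 4.2160

For an AR(p) model X_t = c + sum_i phi_i X_{t-i} + eps_t, the
one-step-ahead conditional mean is
  E[X_{t+1} | X_t, ...] = c + sum_i phi_i X_{t+1-i}.
Substitute known values:
  E[X_{t+1} | ...] = (-0.282) * (0) + (0.527) * (8)
                   = 4.2160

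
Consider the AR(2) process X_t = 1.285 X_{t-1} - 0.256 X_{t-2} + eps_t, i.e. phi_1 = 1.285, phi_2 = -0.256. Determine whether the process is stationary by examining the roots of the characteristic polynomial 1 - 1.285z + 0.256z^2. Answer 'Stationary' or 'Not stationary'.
\text{Not stationary}

The AR(p) characteristic polynomial is P(z) = 1 - 1.285z + 0.256z^2.
Stationarity requires all roots to lie outside the unit circle, i.e. |z| > 1 for every root.
Set 1 + (-1.285) z + (0.256) z^2 = 0, i.e. a z^2 + b z + c = 0 with a = 0.256, b = -1.285, c = 1.
Discriminant D = b^2 - 4ac = (-1.285)^2 - 4*(0.256)*1 = 1.651225 - (1.024) = 0.627225.
D >= 0, so the roots are real: z = (-b +/- sqrt(D)) / (2a) = (1.285 +/- 0.791975) / (0.512).
  z_1 = (1.285 + 0.791975) / (0.512) = 4.0566,   |z_1| = 4.0566.
  z_2 = (1.285 - 0.791975) / (0.512) = 0.9629,   |z_2| = 0.9629.
Moduli of all roots: 4.0566, 0.9629.
All moduli strictly greater than 1? No.
Verdict: Not stationary.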